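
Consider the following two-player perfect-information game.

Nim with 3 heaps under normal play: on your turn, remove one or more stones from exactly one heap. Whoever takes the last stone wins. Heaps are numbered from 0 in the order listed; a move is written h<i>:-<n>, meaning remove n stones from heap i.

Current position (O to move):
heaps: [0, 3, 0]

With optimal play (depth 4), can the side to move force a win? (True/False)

O winning at [(0,3,0)]: True

p1 O@[(0,3,0)]: h1:-1[(0,2,0)]-1 h1:-2[(0,1,0)]-1 h1:-3[(0,0,0)]+1*
p2 X@[(0,0,0)] terminal -1; root [(0,3,0)] d4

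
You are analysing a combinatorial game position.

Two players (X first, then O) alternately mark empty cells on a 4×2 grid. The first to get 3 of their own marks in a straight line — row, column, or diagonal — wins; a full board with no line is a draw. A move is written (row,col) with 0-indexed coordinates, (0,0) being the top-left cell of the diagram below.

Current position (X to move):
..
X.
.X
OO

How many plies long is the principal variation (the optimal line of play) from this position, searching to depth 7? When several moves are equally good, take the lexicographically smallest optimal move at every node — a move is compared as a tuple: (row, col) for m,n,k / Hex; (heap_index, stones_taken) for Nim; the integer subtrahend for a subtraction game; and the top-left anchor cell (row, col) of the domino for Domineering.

PV length from [../X./.X/OO]: 4 plies

p1 X@[../X./.X/OO]: (0,0)[X./X./.X/OO]+0* (0,1)[.X/X./.X/OO]+0 (1,1)[../XX/.X/OO]+0 (2,0)[../X./XX/OO]+0
p2 O@[X./X./.X/OO]: (0,1)[XO/X./.X/OO]-1 (1,1)[X./XO/.X/OO]-1 (2,0)[X./X./OX/OO]+0*
p3 X@[X./X./OX/OO]: (0,1)[XX/X./OX/OO]+0* (1,1)[X./XX/OX/OO]+0
p4 O@[XX/X./OX/OO]: (1,1)[XX/XO/OX/OO]+0*
p5 X@[XX/XO/OX/OO] terminal +0; root [../X./.X/OO] d7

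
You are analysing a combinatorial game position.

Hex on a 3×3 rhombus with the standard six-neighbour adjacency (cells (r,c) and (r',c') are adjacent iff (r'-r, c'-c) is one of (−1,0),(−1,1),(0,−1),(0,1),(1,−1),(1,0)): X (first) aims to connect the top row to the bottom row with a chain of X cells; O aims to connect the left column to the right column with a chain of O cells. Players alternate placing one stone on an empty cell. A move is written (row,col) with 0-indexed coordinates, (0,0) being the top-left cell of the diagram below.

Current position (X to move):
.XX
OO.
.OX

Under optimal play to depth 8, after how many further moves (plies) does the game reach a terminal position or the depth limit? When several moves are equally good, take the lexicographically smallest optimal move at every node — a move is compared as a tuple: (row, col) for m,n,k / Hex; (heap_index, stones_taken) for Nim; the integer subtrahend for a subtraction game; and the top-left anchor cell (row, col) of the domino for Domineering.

PV length from [.XX/OO./.OX]: 1 ply

p1 X@[.XX/OO./.OX]: (0,0)[XXX/OO./.OX]-1 (1,2)[.XX/OOX/.OX]+1* (2,0)[.XX/OO./XOX]-1
p2 O@[.XX/OOX/.OX] terminal -1; root [.XX/OO./.OX] d8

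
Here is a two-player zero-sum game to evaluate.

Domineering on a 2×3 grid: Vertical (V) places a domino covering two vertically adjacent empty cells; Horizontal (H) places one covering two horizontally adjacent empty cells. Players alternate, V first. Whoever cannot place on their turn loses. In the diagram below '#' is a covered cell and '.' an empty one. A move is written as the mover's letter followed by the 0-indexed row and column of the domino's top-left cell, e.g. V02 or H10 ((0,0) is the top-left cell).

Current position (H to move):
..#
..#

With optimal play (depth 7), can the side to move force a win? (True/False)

[..#/..#] H move#1: H00:+1/###/..#*, H10:+1/..#/###
[###/..#] end (terminal -1, V#2); searched ..#/..# to 7

H winning at [..#/..#]: True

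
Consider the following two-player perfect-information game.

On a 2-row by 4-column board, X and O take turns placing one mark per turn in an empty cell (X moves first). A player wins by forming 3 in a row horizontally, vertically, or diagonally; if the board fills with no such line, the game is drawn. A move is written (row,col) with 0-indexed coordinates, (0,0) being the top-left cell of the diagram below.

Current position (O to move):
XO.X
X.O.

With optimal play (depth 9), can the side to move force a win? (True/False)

O winning at [XO.X/X.O.]: False

[XO.X/X.O.] O move#1: (0,2):+0/XOOX/X.O.*, (1,1):+0/XO.X/XOO., (1,3):+0/XO.X/X.OO
[XOOX/X.O.] X move#2: (1,1):+0/XOOX/XXO.*, (1,3):+0/XOOX/X.OX
[XOOX/XXO.] O move#3: (1,3):+0/XOOX/XXOO*
[XOOX/XXOO] end (terminal +0, X#4); searched XO.X/X.O. to 9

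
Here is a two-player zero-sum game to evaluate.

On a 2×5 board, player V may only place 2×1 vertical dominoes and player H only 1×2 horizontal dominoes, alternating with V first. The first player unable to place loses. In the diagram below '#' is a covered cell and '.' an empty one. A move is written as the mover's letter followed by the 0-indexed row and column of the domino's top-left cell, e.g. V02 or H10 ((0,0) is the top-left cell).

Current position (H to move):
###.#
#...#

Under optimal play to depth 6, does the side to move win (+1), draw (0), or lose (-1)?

p1 H@[###.#/#...#]: H11[###.#/###.#]-1 H12[###.#/#.###]+1*
p2 V@[###.#/#.###] terminal -1; root [###.#/#...#] d6

value(###.#/#...#, H) = +1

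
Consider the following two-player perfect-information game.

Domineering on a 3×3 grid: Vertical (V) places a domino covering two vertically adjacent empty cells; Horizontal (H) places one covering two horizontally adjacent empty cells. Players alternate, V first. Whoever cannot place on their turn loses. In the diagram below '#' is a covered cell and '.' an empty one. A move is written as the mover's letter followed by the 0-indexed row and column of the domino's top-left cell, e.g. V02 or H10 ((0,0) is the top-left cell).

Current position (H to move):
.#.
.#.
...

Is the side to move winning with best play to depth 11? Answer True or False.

p1 H@[.#./.#./...]: H20[.#./.#./##.]-1* H21[.#./.#./.##]-1
p2 V@[.#./.#./##.]: V00[##./##./##.]+1* V02[.##/.##/##.]+1 V12[.#./.##/###]+1
p3 H@[##./##./##.] terminal -1; root [.#./.#./...] d11

H winning at [.#./.#./...]: False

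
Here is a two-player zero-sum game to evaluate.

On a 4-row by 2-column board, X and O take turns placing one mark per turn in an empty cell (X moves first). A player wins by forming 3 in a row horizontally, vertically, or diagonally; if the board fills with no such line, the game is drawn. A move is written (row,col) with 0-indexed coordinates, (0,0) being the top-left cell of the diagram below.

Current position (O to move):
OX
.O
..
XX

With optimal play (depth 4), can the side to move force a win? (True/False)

[OX/.O/../XX] O move#1: (1,0):+0/OX/OO/../XX*, (2,0):+0/OX/.O/O./XX, (2,1):+0/OX/.O/.O/XX
[OX/OO/../XX] X move#2: (2,0):+0/OX/OO/X./XX*, (2,1):-1/OX/OO/.X/XX
[OX/OO/X./XX] O move#3: (2,1):+0/OX/OO/XO/XX*
[OX/OO/XO/XX] end (terminal +0, X#4); searched OX/.O/../XX to 4

O winning at [OX/.O/../XX]: False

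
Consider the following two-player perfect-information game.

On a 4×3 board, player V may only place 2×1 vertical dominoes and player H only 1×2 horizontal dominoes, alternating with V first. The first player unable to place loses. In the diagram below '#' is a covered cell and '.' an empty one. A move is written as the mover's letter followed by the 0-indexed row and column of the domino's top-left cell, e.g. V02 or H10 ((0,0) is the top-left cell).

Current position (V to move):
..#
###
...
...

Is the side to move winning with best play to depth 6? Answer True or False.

V winning at [..#/###/.../...]: True

p1 V@[..#/###/.../...]: V20[..#/###/#../#..]-1 V21[..#/###/.#./.#.]+1* V22[..#/###/..#/..#]-1
p2 H@[..#/###/.#./.#.]: H00[###/###/.#./.#.]-1*
p3 V@[###/###/.#./.#.]: V20[###/###/##./##.]+1* V22[###/###/.##/.##]+1
p4 H@[###/###/##./##.] terminal -1; root [..#/###/.../...] d6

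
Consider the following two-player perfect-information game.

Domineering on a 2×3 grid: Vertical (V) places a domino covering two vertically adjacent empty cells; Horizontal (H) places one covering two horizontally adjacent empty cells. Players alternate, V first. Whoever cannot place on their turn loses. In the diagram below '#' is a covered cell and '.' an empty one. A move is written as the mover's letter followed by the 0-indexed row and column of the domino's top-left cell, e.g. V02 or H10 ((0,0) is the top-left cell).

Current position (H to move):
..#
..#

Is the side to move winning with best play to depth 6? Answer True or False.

ply 1, H at ..#/..# | H00=+1→###/..#*; H10=+1→..#/###
ply 2: ###/..# is terminal -1 (V); from ..#/..# depth 6

H winning at [..#/..#]: True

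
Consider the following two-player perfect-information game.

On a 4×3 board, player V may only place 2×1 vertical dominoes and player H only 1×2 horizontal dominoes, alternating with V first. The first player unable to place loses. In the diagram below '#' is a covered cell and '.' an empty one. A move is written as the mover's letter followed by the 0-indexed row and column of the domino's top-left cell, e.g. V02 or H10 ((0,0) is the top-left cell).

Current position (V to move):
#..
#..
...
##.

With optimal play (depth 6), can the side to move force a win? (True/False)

V winning at [#../#../.../##.]: True

[#../#../.../##.] V move#1: V01:+1/##./##./.../##.*, V02:+1/#.#/#.#/.../##., V11:+1/#../##./.#./##., V12:+1/#../#.#/..#/##., V22:-1/#../#../..#/###
[##./##./.../##.] H move#2: H20:-1/##./##./##./##.*, H21:-1/##./##./.##/##.
[##./##./##./##.] V move#3: V02:+1/###/###/##./##.*, V12:+1/##./###/###/##., V22:+1/##./##./###/###
[###/###/##./##.] end (terminal -1, H#4); searched #../#../.../##. to 6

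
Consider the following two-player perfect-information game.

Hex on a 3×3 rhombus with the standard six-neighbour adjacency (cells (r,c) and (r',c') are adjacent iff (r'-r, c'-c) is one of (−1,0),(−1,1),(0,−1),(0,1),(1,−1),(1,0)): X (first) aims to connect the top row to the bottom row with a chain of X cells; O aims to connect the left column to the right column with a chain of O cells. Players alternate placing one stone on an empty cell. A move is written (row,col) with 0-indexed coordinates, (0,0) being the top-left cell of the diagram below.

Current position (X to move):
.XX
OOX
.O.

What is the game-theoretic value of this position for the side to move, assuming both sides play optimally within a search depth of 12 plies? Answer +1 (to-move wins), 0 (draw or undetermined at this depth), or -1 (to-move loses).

p1 X@[.XX/OOX/.O.]: (0,0)[XXX/OOX/.O.]-1 (2,0)[.XX/OOX/XO.]-1 (2,2)[.XX/OOX/.OX]+1*
p2 O@[.XX/OOX/.OX] terminal -1; root [.XX/OOX/.O.] d12

value(.XX/OOX/.O., X) = +1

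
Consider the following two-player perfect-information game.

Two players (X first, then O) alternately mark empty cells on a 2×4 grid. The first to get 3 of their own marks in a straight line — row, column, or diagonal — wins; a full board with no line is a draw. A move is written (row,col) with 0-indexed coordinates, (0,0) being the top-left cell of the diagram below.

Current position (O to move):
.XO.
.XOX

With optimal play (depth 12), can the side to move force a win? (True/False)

O winning at [.XO./.XOX]: False

p1 O@[.XO./.XOX]: (0,0)[OXO./.XOX]+0* (0,3)[.XOO/.XOX]+0 (1,0)[.XO./OXOX]+0
p2 X@[OXO./.XOX]: (0,3)[OXOX/.XOX]+0* (1,0)[OXO./XXOX]+0
p3 O@[OXOX/.XOX]: (1,0)[OXOX/OXOX]+0*
p4 X@[OXOX/OXOX] terminal +0; root [.XO./.XOX] d12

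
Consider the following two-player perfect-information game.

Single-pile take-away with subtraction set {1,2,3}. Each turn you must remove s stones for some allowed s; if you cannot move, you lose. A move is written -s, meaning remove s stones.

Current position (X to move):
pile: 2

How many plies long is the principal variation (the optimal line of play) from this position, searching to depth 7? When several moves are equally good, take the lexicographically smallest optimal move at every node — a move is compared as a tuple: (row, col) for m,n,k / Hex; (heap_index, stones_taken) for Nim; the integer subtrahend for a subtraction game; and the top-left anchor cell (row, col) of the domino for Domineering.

ply 1, X at 2 | -1=-1→1; -2=+1→0*
ply 2: 0 is terminal -1 (O); from 2 depth 7

PV length from [2]: 1 ply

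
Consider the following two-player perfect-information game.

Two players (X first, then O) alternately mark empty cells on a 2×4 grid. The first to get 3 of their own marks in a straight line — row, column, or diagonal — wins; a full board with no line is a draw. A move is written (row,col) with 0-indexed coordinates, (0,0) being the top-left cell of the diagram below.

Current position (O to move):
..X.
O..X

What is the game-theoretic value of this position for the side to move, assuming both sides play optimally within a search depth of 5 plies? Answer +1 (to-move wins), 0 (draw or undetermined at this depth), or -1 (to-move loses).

ply 1, O at ..X./O..X | (0,0)=+0→O.X./O..X*; (0,1)=+0→.OX./O..X; (0,3)=+0→..XO/O..X; (1,1)=+0→..X./OO.X; (1,2)=+0→..X./O.OX
ply 2, X at O.X./O..X | (0,1)=+0→OXX./O..X*; (0,3)=+0→O.XX/O..X; (1,1)=+0→O.X./OX.X; (1,2)=+0→O.X./O.XX
ply 3, O at OXX./O..X | (0,3)=+0→OXXO/O..X*; (1,1)=-1→OXX./OO.X; (1,2)=-1→OXX./O.OX
ply 4, X at OXXO/O..X | (1,1)=+0→OXXO/OX.X*; (1,2)=+0→OXXO/O.XX
ply 5, O at OXXO/OX.X | (1,2)=+0→OXXO/OXOX*
ply 6: OXXO/OXOX is terminal +0 (X); from ..X./O..X depth 5

value(..X./O..X, O) = 0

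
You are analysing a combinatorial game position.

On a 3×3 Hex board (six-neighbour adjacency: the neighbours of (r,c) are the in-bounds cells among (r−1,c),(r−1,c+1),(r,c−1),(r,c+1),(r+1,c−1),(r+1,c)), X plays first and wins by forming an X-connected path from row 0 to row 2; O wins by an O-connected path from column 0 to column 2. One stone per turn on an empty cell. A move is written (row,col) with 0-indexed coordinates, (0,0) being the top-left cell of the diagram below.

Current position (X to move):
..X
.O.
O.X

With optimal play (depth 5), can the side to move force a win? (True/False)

X winning at [..X/.O./O.X]: True

ply 1, X at ..X/.O./O.X | (0,0)=-1→X.X/.O./O.X; (0,1)=-1→.XX/.O./O.X; (1,0)=-1→..X/XO./O.X; (1,2)=+1→..X/.OX/O.X*; (2,1)=-1→..X/.O./OXX
ply 2: ..X/.OX/O.X is terminal -1 (O); from ..X/.O./O.X depth 5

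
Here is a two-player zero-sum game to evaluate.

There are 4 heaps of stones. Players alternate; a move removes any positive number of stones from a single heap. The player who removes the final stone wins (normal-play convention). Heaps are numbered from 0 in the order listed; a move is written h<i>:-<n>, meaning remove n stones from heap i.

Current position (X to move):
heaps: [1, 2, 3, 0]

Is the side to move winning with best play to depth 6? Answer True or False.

X winning at [(1,2,3,0)]: False

p1 X@[(1,2,3,0)]: h0:-1[(0,2,3,0)]-1* h1:-1[(1,1,3,0)]-1 h1:-2[(1,0,3,0)]-1 h2:-1[(1,2,2,0)]-1 h2:-2[(1,2,1,0)]-1 h2:-3[(1,2,0,0)]-1
p2 O@[(0,2,3,0)]: h1:-1[(0,1,3,0)]-1 h1:-2[(0,0,3,0)]-1 h2:-1[(0,2,2,0)]+1* h2:-2[(0,2,1,0)]-1 h2:-3[(0,2,0,0)]-1
p3 X@[(0,2,2,0)]: h1:-1[(0,1,2,0)]-1* h1:-2[(0,0,2,0)]-1 h2:-1[(0,2,1,0)]-1 h2:-2[(0,2,0,0)]-1
p4 O@[(0,1,2,0)]: h1:-1[(0,0,2,0)]-1 h2:-1[(0,1,1,0)]+1* h2:-2[(0,1,0,0)]-1
p5 X@[(0,1,1,0)]: h1:-1[(0,0,1,0)]-1* h2:-1[(0,1,0,0)]-1
p6 O@[(0,0,1,0)]: h2:-1[(0,0,0,0)]+1*
p7 X@[(0,0,0,0)] terminal -1; root [(1,2,3,0)] d6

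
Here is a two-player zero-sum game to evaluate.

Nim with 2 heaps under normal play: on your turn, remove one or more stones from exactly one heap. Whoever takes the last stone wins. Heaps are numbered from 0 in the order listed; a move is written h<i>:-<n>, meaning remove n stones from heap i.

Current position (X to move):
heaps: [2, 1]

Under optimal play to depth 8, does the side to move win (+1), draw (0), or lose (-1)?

value((2,1), X) = +1

p1 X@[(2,1)]: h0:-1[(1,1)]+1* h0:-2[(0,1)]-1 h1:-1[(2,0)]-1
p2 O@[(1,1)]: h0:-1[(0,1)]-1* h1:-1[(1,0)]-1
p3 X@[(0,1)]: h1:-1[(0,0)]+1*
p4 O@[(0,0)] terminal -1; root [(2,1)] d8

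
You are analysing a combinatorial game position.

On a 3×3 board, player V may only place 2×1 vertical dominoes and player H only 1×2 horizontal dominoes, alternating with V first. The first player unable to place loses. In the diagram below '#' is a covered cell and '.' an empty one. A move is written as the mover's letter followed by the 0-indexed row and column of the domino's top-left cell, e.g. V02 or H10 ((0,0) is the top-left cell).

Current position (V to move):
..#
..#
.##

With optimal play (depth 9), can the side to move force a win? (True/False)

ply 1, V at ..#/..#/.## | V00=+1→#.#/#.#/.##*; V01=+1→.##/.##/.##; V10=-1→..#/#.#/###
ply 2: #.#/#.#/.## is terminal -1 (H); from ..#/..#/.## depth 9

V winning at [..#/..#/.##]: True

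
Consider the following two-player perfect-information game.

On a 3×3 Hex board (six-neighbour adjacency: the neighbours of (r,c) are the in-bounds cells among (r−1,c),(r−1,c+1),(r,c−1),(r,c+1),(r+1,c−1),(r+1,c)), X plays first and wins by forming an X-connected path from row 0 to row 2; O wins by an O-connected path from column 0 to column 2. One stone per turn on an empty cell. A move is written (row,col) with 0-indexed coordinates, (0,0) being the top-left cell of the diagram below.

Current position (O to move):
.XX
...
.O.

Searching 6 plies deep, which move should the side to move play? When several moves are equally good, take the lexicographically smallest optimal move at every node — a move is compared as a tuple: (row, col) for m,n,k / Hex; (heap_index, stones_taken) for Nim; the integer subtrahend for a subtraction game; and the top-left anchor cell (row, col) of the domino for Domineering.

O's best at [.XX/.../.O.]: (1,0)

[.XX/.../.O.] O move#1: (0,0):-1/OXX/.../.O., (1,0):+1/.XX/O../.O.*, (1,1):+1/.XX/.O./.O., (1,2):-1/.XX/..O/.O., (2,0):+1/.XX/.../OO., (2,2):-1/.XX/.../.OO
[.XX/O../.O.] X move#2: (0,0):-1/XXX/O../.O.*, (1,1):-1/.XX/OX./.O., (1,2):-1/.XX/O.X/.O., (2,0):-1/.XX/O../XO., (2,2):-1/.XX/O../.OX
[XXX/O../.O.] O move#3: (1,1):+1/XXX/OO./.O.*, (1,2):+1/XXX/O.O/.O., (2,0):+1/XXX/O../OO., (2,2):+1/XXX/O../.OO
[XXX/OO./.O.] X move#4: (1,2):-1/XXX/OOX/.O.*, (2,0):-1/XXX/OO./XO., (2,2):-1/XXX/OO./.OX
[XXX/OOX/.O.] O move#5: (2,0):-1/XXX/OOX/OO., (2,2):+1/XXX/OOX/.OO*
[XXX/OOX/.OO] end (terminal -1, X#6); searched .XX/.../.O. to 6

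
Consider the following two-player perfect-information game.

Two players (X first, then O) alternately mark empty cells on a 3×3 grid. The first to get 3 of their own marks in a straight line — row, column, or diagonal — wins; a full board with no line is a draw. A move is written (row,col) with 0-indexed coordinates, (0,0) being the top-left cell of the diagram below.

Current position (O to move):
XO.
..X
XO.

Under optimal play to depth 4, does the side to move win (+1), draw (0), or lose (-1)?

p1 O@[XO./..X/XO.]: (0,2)[XOO/..X/XO.]-1 (1,0)[XO./O.X/XO.]-1 (1,1)[XO./.OX/XO.]+1* (2,2)[XO./..X/XOO]-1
p2 X@[XO./.OX/XO.] terminal -1; root [XO./..X/XO.] d4

value(XO./..X/XO., O) = +1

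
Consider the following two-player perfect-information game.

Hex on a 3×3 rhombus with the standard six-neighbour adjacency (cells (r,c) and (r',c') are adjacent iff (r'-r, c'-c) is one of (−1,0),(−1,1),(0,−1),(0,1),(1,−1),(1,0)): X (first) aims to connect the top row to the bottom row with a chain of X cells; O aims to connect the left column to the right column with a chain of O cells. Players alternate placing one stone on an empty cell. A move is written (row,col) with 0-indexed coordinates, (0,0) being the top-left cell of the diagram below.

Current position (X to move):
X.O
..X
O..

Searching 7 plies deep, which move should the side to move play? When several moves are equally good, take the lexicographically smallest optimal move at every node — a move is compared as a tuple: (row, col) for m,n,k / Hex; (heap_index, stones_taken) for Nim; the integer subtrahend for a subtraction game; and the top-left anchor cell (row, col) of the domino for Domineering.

X's best at [X.O/..X/O..]: (1,1)

[X.O/..X/O..] X move#1: (0,1):-1/XXO/..X/O.., (1,0):-1/X.O/X.X/O.., (1,1):+1/X.O/.XX/O..*, (2,1):-1/X.O/..X/OX., (2,2):-1/X.O/..X/O.X
[X.O/.XX/O..] O move#2: (0,1):-1/XOO/.XX/O..*, (1,0):-1/X.O/OXX/O.., (2,1):-1/X.O/.XX/OO., (2,2):-1/X.O/.XX/O.O
[XOO/.XX/O..] X move#3: (1,0):+1/XOO/XXX/O..*, (2,1):-1/XOO/.XX/OX., (2,2):-1/XOO/.XX/O.X
[XOO/XXX/O..] O move#4: (2,1):-1/XOO/XXX/OO.*, (2,2):-1/XOO/XXX/O.O
[XOO/XXX/OO.] X move#5: (2,2):+1/XOO/XXX/OOX*
[XOO/XXX/OOX] end (terminal -1, O#6); searched X.O/..X/O.. to 7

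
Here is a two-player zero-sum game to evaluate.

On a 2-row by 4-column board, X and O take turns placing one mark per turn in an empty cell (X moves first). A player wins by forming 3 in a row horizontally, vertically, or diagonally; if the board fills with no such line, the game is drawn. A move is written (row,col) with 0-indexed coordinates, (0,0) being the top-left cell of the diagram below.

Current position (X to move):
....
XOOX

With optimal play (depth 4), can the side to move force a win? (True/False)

X winning at [..../XOOX]: False

p1 X@[..../XOOX]: (0,0)[X.../XOOX]+0* (0,1)[.X../XOOX]+0 (0,2)[..X./XOOX]+0 (0,3)[...X/XOOX]+0
p2 O@[X.../XOOX]: (0,1)[XO../XOOX]+0* (0,2)[X.O./XOOX]+0 (0,3)[X..O/XOOX]+0
p3 X@[XO../XOOX]: (0,2)[XOX./XOOX]+0* (0,3)[XO.X/XOOX]+0
p4 O@[XOX./XOOX]: (0,3)[XOXO/XOOX]+0*
p5 X@[XOXO/XOOX] terminal +0; root [..../XOOX] d4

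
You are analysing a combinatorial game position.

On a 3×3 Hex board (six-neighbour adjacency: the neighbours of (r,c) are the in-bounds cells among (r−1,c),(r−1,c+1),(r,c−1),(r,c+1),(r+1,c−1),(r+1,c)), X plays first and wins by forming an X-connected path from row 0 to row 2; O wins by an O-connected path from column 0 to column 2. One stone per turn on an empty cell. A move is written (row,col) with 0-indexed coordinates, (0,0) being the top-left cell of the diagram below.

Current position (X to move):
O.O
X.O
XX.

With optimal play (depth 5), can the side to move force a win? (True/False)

X winning at [O.O/X.O/XX.]: True

p1 X@[O.O/X.O/XX.]: (0,1)[OXO/X.O/XX.]+1* (1,1)[O.O/XXO/XX.]-1 (2,2)[O.O/X.O/XXX]-1
p2 O@[OXO/X.O/XX.] terminal -1; root [O.O/X.O/XX.] d5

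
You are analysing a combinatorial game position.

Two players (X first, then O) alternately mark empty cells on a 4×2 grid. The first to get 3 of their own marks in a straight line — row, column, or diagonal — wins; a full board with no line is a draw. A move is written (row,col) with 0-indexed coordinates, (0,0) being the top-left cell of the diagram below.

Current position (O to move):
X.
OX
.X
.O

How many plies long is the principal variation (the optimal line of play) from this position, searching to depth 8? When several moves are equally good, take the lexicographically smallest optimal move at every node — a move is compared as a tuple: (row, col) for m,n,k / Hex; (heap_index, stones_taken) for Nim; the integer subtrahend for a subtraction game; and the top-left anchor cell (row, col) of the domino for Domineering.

ply 1, O at X./OX/.X/.O | (0,1)=+0→XO/OX/.X/.O*; (2,0)=-1→X./OX/OX/.O; (3,0)=-1→X./OX/.X/OO
ply 2, X at XO/OX/.X/.O | (2,0)=+0→XO/OX/XX/.O*; (3,0)=+0→XO/OX/.X/XO
ply 3, O at XO/OX/XX/.O | (3,0)=+0→XO/OX/XX/OO*
ply 4: XO/OX/XX/OO is terminal +0 (X); from X./OX/.X/.O depth 8

PV length from [X./OX/.X/.O]: 3 plies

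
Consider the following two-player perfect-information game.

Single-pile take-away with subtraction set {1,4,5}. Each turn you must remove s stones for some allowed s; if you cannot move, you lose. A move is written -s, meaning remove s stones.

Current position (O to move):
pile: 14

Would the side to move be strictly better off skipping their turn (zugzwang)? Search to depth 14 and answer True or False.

zugzwang(14, O) = False

ply 1, O at 14 | -1=-1→13; -4=+1→10*; -5=-1→9
ply 2, X at 10 | -1=-1→9*; -4=-1→6; -5=-1→5
ply 3, O at 9 | -1=+1→8*; -4=-1→5; -5=-1→4
ply 4, X at 8 | -1=-1→7*; -4=-1→4; -5=-1→3
ply 5, O at 7 | -1=-1→6; -4=-1→3; -5=+1→2*
ply 6, X at 2 | -1=-1→1*
ply 7, O at 1 | -1=+1→0*
ply 8: 0 is terminal -1 (X); from 14 depth 14
suppose O passes — search the same position with X to move:
pass> ply 1, X at 14 | -1=-1→13; -4=+1→10*; -5=-1→9
pass> ply 2, O at 10 | -1=-1→9*; -4=-1→6; -5=-1→5
pass> ply 3, X at 9 | -1=+1→8*; -4=-1→5; -5=-1→4
pass> ply 4, O at 8 | -1=-1→7*; -4=-1→4; -5=-1→3
pass> ply 5, X at 7 | -1=-1→6; -4=-1→3; -5=+1→2*
pass> ply 6, O at 2 | -1=-1→1*
pass> ply 7, X at 1 | -1=+1→0*
pass> ply 8: 0 is terminal -1 (O); from 14 depth 14
for O: play +1, pass -1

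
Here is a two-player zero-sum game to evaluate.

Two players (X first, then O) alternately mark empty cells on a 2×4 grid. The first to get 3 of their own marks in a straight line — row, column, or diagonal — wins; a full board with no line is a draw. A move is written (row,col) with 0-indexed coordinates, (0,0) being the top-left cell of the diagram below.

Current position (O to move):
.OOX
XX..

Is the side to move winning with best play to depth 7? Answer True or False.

p1 O@[.OOX/XX..]: (0,0)[OOOX/XX..]+1* (1,2)[.OOX/XXO.]+0 (1,3)[.OOX/XX.O]-1
p2 X@[OOOX/XX..] terminal -1; root [.OOX/XX..] d7

O winning at [.OOX/XX..]: True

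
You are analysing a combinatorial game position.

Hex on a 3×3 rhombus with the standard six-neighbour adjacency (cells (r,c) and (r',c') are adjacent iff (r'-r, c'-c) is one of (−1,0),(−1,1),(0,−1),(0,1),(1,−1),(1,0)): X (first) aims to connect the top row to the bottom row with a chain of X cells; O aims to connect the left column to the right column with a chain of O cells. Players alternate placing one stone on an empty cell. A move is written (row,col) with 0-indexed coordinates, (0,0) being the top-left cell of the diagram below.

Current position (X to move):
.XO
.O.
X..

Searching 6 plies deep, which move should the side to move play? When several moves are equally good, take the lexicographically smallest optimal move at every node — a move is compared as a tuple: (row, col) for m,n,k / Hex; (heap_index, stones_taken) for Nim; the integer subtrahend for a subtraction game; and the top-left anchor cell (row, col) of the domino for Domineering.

X's best at [.XO/.O./X..]: (1,0)

ply 1, X at .XO/.O./X.. | (0,0)=-1→XXO/.O./X..; (1,0)=+1→.XO/XO./X..*; (1,2)=-1→.XO/.OX/X..; (2,1)=-1→.XO/.O./XX.; (2,2)=-1→.XO/.O./X.X
ply 2: .XO/XO./X.. is terminal -1 (O); from .XO/.O./X.. depth 6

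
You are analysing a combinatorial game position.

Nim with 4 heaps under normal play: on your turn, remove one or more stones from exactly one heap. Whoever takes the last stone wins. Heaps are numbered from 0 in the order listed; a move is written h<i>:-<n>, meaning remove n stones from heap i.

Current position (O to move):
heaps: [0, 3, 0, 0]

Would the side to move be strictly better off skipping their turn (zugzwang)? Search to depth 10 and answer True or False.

p1 O@[(0,3,0,0)]: h1:-1[(0,2,0,0)]-1 h1:-2[(0,1,0,0)]-1 h1:-3[(0,0,0,0)]+1*
p2 X@[(0,0,0,0)] terminal -1; root [(0,3,0,0)] d10
suppose O passes — search the same position with X to move:
pass> p1 X@[(0,3,0,0)]: h1:-1[(0,2,0,0)]-1 h1:-2[(0,1,0,0)]-1 h1:-3[(0,0,0,0)]+1*
pass> p2 O@[(0,0,0,0)] terminal -1; root [(0,3,0,0)] d10
for O: play +1, pass -1

zugzwang((0,3,0,0), O) = False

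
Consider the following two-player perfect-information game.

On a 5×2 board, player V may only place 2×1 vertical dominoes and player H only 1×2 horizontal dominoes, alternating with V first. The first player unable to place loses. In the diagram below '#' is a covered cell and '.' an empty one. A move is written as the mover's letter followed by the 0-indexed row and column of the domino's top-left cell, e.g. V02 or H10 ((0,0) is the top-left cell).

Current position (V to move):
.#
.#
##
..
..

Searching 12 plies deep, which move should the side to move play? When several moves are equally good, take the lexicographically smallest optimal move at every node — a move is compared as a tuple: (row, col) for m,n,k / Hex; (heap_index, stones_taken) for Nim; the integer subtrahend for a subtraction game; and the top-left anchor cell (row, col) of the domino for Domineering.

p1 V@[.#/.#/##/../..]: V00[##/##/##/../..]-1 V30[.#/.#/##/#./#.]+1* V31[.#/.#/##/.#/.#]+1
p2 H@[.#/.#/##/#./#.] terminal -1; root [.#/.#/##/../..] d12

V's best at [.#/.#/##/../..]: V30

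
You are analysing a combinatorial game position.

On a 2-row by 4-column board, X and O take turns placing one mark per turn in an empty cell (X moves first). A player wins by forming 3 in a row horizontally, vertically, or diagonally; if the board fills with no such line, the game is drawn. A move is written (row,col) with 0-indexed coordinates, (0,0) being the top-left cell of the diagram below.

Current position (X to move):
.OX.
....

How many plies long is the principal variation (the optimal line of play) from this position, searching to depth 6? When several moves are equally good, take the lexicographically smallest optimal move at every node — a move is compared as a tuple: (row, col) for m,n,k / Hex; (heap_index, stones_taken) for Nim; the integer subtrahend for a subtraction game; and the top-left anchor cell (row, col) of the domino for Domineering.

p1 X@[.OX./....]: (0,0)[XOX./....]+0* (0,3)[.OXX/....]+0 (1,0)[.OX./X...]+0 (1,1)[.OX./.X..]+0 (1,2)[.OX./..X.]+0 (1,3)[.OX./...X]+0
p2 O@[XOX./....]: (0,3)[XOXO/....]+0* (1,0)[XOX./O...]+0 (1,1)[XOX./.O..]+0 (1,2)[XOX./..O.]+0 (1,3)[XOX./...O]+0
p3 X@[XOXO/....]: (1,0)[XOXO/X...]+0* (1,1)[XOXO/.X..]+0 (1,2)[XOXO/..X.]+0 (1,3)[XOXO/...X]+0
p4 O@[XOXO/X...]: (1,1)[XOXO/XO..]+0* (1,2)[XOXO/X.O.]+0 (1,3)[XOXO/X..O]+0
p5 X@[XOXO/XO..]: (1,2)[XOXO/XOX.]+0* (1,3)[XOXO/XO.X]+0
p6 O@[XOXO/XOX.]: (1,3)[XOXO/XOXO]+0*
p7 X@[XOXO/XOXO] terminal +0; root [.OX./....] d6

PV length from [.OX./....]: 6 plies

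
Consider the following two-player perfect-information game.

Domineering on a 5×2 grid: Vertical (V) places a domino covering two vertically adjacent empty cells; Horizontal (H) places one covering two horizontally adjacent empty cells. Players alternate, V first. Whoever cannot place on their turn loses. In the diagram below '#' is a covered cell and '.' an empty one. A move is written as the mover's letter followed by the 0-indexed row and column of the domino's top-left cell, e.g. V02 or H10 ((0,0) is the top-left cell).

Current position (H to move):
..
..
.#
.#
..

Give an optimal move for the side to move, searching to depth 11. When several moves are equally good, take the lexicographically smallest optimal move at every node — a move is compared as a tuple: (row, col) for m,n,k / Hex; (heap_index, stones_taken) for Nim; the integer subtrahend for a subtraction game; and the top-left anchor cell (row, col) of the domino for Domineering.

[../../.#/.#/..] H move#1: H00:+1/##/../.#/.#/..*, H10:+1/../##/.#/.#/.., H40:-1/../../.#/.#/##
[##/../.#/.#/..] V move#2: V10:-1/##/#./##/.#/..*, V20:-1/##/../##/##/.., V30:-1/##/../.#/##/#.
[##/#./##/.#/..] H move#3: H40:+1/##/#./##/.#/##*
[##/#./##/.#/##] end (terminal -1, V#4); searched ../../.#/.#/.. to 11

H's best at [../../.#/.#/..]: H00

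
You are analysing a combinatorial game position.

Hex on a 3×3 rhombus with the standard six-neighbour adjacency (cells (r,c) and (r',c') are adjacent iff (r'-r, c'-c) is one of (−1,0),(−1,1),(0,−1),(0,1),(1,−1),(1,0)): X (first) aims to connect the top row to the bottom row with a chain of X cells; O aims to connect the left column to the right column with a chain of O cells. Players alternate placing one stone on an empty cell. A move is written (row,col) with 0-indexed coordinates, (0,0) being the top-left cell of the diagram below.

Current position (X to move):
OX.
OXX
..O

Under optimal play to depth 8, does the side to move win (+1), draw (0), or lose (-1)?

value(OX./OXX/..O, X) = +1

ply 1, X at OX./OXX/..O | (0,2)=+1→OXX/OXX/..O*; (2,0)=+1→OX./OXX/X.O; (2,1)=+1→OX./OXX/.XO
ply 2, O at OXX/OXX/..O | (2,0)=-1→OXX/OXX/O.O*; (2,1)=-1→OXX/OXX/.OO
ply 3, X at OXX/OXX/O.O | (2,1)=+1→OXX/OXX/OXO*
ply 4: OXX/OXX/OXO is terminal -1 (O); from OX./OXX/..O depth 8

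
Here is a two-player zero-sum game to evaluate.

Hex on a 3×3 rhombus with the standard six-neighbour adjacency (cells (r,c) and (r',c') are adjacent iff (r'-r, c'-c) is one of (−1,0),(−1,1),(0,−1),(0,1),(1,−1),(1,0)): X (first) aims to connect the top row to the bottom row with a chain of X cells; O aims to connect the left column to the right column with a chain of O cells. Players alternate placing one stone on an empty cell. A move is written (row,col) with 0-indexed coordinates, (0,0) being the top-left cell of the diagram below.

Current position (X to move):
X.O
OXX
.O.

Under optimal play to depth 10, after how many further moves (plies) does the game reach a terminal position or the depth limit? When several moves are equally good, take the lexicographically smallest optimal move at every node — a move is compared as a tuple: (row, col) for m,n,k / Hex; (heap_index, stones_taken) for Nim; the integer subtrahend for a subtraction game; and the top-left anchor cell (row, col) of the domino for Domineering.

PV length from [X.O/OXX/.O.]: 3 plies

ply 1, X at X.O/OXX/.O. | (0,1)=+1→XXO/OXX/.O.*; (2,0)=-1→X.O/OXX/XO.; (2,2)=-1→X.O/OXX/.OX
ply 2, O at XXO/OXX/.O. | (2,0)=-1→XXO/OXX/OO.*; (2,2)=-1→XXO/OXX/.OO
ply 3, X at XXO/OXX/OO. | (2,2)=+1→XXO/OXX/OOX*
ply 4: XXO/OXX/OOX is terminal -1 (O); from X.O/OXX/.O. depth 10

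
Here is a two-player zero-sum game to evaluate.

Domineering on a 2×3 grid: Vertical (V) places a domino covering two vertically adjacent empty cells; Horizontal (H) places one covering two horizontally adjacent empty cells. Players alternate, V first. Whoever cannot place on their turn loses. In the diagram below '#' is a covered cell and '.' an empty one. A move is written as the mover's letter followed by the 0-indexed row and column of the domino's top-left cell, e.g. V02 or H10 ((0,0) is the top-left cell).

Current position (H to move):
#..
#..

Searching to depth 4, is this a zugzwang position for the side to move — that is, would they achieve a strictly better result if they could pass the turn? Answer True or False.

zugzwang(#../#.., H) = False

[#../#..] H move#1: H01:+1/###/#..*, H11:+1/#../###
[###/#..] end (terminal -1, V#2); searched #../#.. to 4
if H skipped the turn, V would face:
~ [#../#..] V move#1: V01:+1/##./##.*, V02:+1/#.#/#.#
~ [##./##.] end (terminal -1, H#2); searched #../#.. to 4
compare (H): move=+1 vs pass=-1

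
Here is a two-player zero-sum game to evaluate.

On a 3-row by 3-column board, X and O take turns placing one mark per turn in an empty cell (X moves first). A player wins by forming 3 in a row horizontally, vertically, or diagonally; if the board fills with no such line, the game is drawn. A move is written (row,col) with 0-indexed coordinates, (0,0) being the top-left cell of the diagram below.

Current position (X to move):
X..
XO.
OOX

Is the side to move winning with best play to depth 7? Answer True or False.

X winning at [X../XO./OOX]: False

[X../XO./OOX] X move#1: (0,1):-1/XX./XO./OOX*, (0,2):-1/X.X/XO./OOX, (1,2):-1/X../XOX/OOX
[XX./XO./OOX] O move#2: (0,2):+1/XXO/XO./OOX*, (1,2):-1/XX./XOO/OOX
[XXO/XO./OOX] end (terminal -1, X#3); searched X../XO./OOX to 7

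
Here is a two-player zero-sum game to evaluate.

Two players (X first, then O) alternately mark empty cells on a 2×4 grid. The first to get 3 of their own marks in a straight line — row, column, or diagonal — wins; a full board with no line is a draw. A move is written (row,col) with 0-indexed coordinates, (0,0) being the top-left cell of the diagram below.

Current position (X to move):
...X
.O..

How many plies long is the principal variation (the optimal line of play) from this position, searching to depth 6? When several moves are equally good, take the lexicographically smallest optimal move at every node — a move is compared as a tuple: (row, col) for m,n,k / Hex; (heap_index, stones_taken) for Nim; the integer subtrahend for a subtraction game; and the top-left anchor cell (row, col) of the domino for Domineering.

PV length from [...X/.O..]: 6 plies

[...X/.O..] X move#1: (0,0):-1/X..X/.O.., (0,1):+0/.X.X/.O..*, (0,2):+0/..XX/.O.., (1,0):+0/...X/XO.., (1,2):+0/...X/.OX., (1,3):+0/...X/.O.X
[.X.X/.O..] O move#2: (0,0):-1/OX.X/.O.., (0,2):+0/.XOX/.O..*, (1,0):-1/.X.X/OO.., (1,2):-1/.X.X/.OO., (1,3):-1/.X.X/.O.O
[.XOX/.O..] X move#3: (0,0):-1/XXOX/.O.., (1,0):+0/.XOX/XO..*, (1,2):+0/.XOX/.OX., (1,3):+0/.XOX/.O.X
[.XOX/XO..] O move#4: (0,0):+0/OXOX/XO..*, (1,2):+0/.XOX/XOO., (1,3):+0/.XOX/XO.O
[OXOX/XO..] X move#5: (1,2):+0/OXOX/XOX.*, (1,3):+0/OXOX/XO.X
[OXOX/XOX.] O move#6: (1,3):+0/OXOX/XOXO*
[OXOX/XOXO] end (terminal +0, X#7); searched ...X/.O.. to 6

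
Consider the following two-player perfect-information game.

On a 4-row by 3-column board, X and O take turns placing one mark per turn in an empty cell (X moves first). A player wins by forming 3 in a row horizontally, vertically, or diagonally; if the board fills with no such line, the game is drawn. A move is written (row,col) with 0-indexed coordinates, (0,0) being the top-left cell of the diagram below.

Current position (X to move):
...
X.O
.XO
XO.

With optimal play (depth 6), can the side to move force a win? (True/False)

ply 1, X at .../X.O/.XO/XO. | (0,0)=-1→X../X.O/.XO/XO.; (0,1)=-1→.X./X.O/.XO/XO.; (0,2)=-1→..X/X.O/.XO/XO.; (1,1)=-1→.../XXO/.XO/XO.; (2,0)=+1→.../X.O/XXO/XO.*; (3,2)=+1→.../X.O/.XO/XOX
ply 2: .../X.O/XXO/XO. is terminal -1 (O); from .../X.O/.XO/XO. depth 6

X winning at [.../X.O/.XO/XO.]: True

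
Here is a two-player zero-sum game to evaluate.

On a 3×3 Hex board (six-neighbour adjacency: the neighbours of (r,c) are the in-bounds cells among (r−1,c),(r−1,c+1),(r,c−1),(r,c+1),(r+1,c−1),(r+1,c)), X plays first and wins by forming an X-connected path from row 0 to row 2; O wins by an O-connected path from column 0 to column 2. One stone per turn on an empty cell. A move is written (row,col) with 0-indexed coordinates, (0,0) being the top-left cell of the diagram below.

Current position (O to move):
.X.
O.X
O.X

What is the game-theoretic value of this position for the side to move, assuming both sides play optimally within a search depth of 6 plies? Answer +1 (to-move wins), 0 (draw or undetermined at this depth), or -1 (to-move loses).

value(.X./O.X/O.X, O) = -1

p1 O@[.X./O.X/O.X]: (0,0)[OX./O.X/O.X]-1* (0,2)[.XO/O.X/O.X]-1 (1,1)[.X./OOX/O.X]-1 (2,1)[.X./O.X/OOX]-1
p2 X@[OX./O.X/O.X]: (0,2)[OXX/O.X/O.X]+1* (1,1)[OX./OXX/O.X]+1 (2,1)[OX./O.X/OXX]+1
p3 O@[OXX/O.X/O.X] terminal -1; root [.X./O.X/O.X] d6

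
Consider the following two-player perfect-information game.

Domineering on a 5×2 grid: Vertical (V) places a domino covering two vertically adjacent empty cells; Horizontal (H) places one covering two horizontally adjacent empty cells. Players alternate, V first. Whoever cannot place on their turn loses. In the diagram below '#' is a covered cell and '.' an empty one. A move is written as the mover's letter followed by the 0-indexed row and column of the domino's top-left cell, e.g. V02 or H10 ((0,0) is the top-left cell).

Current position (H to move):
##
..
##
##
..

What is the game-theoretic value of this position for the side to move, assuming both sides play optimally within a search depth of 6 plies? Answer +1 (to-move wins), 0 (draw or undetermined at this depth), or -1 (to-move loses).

p1 H@[##/../##/##/..]: H10[##/##/##/##/..]+1* H40[##/../##/##/##]+1
p2 V@[##/##/##/##/..] terminal -1; root [##/../##/##/..] d6

value(##/../##/##/.., H) = +1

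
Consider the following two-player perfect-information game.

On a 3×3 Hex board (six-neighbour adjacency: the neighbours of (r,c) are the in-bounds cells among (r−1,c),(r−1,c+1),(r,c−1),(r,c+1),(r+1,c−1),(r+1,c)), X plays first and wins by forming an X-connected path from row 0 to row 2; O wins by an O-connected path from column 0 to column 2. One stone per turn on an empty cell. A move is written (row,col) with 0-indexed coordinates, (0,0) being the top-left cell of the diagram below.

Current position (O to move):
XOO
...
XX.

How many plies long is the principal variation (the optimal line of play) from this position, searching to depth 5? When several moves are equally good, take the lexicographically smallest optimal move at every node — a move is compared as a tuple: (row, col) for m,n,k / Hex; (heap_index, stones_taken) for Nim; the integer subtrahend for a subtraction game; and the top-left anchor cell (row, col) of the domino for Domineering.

[XOO/.../XX.] O move#1: (1,0):+1/XOO/O../XX.*, (1,1):-1/XOO/.O./XX., (1,2):-1/XOO/..O/XX., (2,2):-1/XOO/.../XXO
[XOO/O../XX.] end (terminal -1, X#2); searched XOO/.../XX. to 5

PV length from [XOO/.../XX.]: 1 ply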